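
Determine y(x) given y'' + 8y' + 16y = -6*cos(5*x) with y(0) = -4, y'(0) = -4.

y = -6778*exp(-4*x)/1681 - 240*sin(5*x)/1681 + 54*cos(5*x)/1681 - 796*x*exp(-4*x)/41

Characteristic equation r² + 8r + 16 = 0 has discriminant (8)² - 4·(16) = 0, so r = -4 is a repeated root.
Hence y_h = (C1 + C2*x)*exp(-4*x).
Try y_p = A*cos(5*x) + B*sin(5*x). Substituting and equating the coefficients of cos(5x) and sin(5x) gives A = 54/1681, B = -240/1681, so y_p = -240*sin(5*x)/1681 + 54*cos(5*x)/1681.
General solution: y = -240*sin(5*x)/1681 + 54*cos(5*x)/1681 + C1*exp(-4*x) + C2*x*exp(-4*x).
Apply the initial conditions: y(0) = 54/1681 + C1 = -4 and y'(0) = -1200/1681 + C2 - 4*C1 = -4. Solving gives C1 = -6778/1681, C2 = -796/41.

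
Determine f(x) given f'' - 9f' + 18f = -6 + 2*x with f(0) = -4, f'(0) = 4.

Characteristic equation r² - 9r + 18 = 0 factors as (r - 6)(r - 3) = 0, so r = 6, 3.
Hence f_h = C1*exp(6*x) + C2*exp(3*x).
For the particular solution try f_p = A0 + A1*x. Substituting and matching coefficients of each power of x gives A0 = -5/18, A1 = 1/9, so f_p = -5/18 + x/9.
General solution: f = -5/18 + x/9 + C1*exp(6*x) + C2*exp(3*x).
Apply the initial conditions: f(0) = -5/18 + C1 + C2 = -4 and f'(0) = 1/9 + 3*C2 + 6*C1 = 4. Solving gives C1 = 271/54, C2 = -236/27.

f = -5/18 - 236*exp(3*x)/27 + x/9 + 271*exp(6*x)/54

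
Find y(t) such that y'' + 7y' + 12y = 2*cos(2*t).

y = 4*cos(2*t)/65 + 7*sin(2*t)/65 + C1*exp(-3*t) + C2*exp(-4*t)

Characteristic equation r² + 7r + 12 = 0 factors as (r + 3)(r + 4) = 0, so r = -3, -4.
Hence y_h = C1*exp(-3*t) + C2*exp(-4*t).
Try y_p = A*cos(2*t) + B*sin(2*t). Substituting and equating the coefficients of cos(2t) and sin(2t) gives A = 4/65, B = 7/65, so y_p = 4*cos(2*t)/65 + 7*sin(2*t)/65.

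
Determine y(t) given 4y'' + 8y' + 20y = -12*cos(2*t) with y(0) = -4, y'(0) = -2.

Divide through by 4: y'' + 2y' + 5y = -3*cos(2*t).
Characteristic equation r² + 2r + 5 = 0 has discriminant (2)² - 4·(5) = -16 < 0, so r = -1 ± 2i.
Hence y_h = C1*cos(2*t)*exp(-t) + C2*exp(-t)*sin(2*t).
Try y_p = A*cos(2*t) + B*sin(2*t). Substituting and equating the coefficients of cos(2t) and sin(2t) gives A = -3/17, B = -12/17, so y_p = -12*sin(2*t)/17 - 3*cos(2*t)/17.
General solution: y = -12*sin(2*t)/17 - 3*cos(2*t)/17 + C1*cos(2*t)*exp(-t) + C2*exp(-t)*sin(2*t).
Apply the initial conditions: y(0) = -3/17 + C1 = -4 and y'(0) = -24/17 - C1 + 2*C2 = -2. Solving gives C1 = -65/17, C2 = -75/34.

y = -12*sin(2*t)/17 - 3*cos(2*t)/17 - 75*exp(-t)*sin(2*t)/34 - 65*cos(2*t)*exp(-t)/17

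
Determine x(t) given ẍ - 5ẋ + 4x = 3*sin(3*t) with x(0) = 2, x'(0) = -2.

x = -91*exp(4*t)/75 - 3*sin(3*t)/50 + 9*cos(3*t)/50 + 91*exp(t)/30

Characteristic equation r² - 5r + 4 = 0 factors as (r - 4)(r - 1) = 0, so r = 4, 1.
Hence x_h = C1*exp(4*t) + C2*exp(t).
Try x_p = A*cos(3*t) + B*sin(3*t). Substituting and equating the coefficients of cos(3t) and sin(3t) gives A = 9/50, B = -3/50, so x_p = -3*sin(3*t)/50 + 9*cos(3*t)/50.
General solution: x = -3*sin(3*t)/50 + 9*cos(3*t)/50 + C1*exp(4*t) + C2*exp(t).
Apply the initial conditions: x(0) = 9/50 + C1 + C2 = 2 and x'(0) = -9/50 + C2 + 4*C1 = -2. Solving gives C1 = -91/75, C2 = 91/30.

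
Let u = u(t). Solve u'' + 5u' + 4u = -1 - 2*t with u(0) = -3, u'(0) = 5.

Characteristic equation r² + 5r + 4 = 0 factors as (r + 4)(r + 1) = 0, so r = -4, -1.
Hence u_h = C1*exp(-4*t) + C2*exp(-t).
For the particular solution try u_p = A0 + A1*t. Substituting and matching coefficients of each power of t gives A0 = 3/8, A1 = -1/2, so u_p = 3/8 - t/2.
General solution: u = 3/8 - t/2 + C1*exp(-4*t) + C2*exp(-t).
Apply the initial conditions: u(0) = 3/8 + C1 + C2 = -3 and u'(0) = -1/2 - C2 - 4*C1 = 5. Solving gives C1 = -17/24, C2 = -8/3.

u = 3/8 - 17*exp(-4*t)/24 - 8*exp(-t)/3 - t/2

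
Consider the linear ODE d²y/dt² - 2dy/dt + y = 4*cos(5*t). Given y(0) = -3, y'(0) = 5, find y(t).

Characteristic equation r² - 2r + 1 = 0 has discriminant (-2)² - 4·(1) = 0, so r = 1 is a repeated root.
Hence y_h = (C1 + C2*t)*exp(t).
Try y_p = A*cos(5*t) + B*sin(5*t). Substituting and equating the coefficients of cos(5t) and sin(5t) gives A = -24/169, B = -10/169, so y_p = -24*cos(5*t)/169 - 10*sin(5*t)/169.
General solution: y = -24*cos(5*t)/169 - 10*sin(5*t)/169 + C1*exp(t) + C2*t*exp(t).
Apply the initial conditions: y(0) = -24/169 + C1 = -3 and y'(0) = -50/169 + C1 + C2 = 5. Solving gives C1 = -483/169, C2 = 106/13.

y = -483*exp(t)/169 - 24*cos(5*t)/169 - 10*sin(5*t)/169 + 106*t*exp(t)/13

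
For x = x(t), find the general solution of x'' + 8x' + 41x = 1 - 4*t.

Characteristic equation r² + 8r + 41 = 0 has discriminant (8)² - 4·(41) = -100 < 0, so r = -4 ± 5i.
Hence x_h = C1*cos(5*t)*exp(-4*t) + C2*exp(-4*t)*sin(5*t).
For the particular solution try x_p = A0 + A1*t. Substituting and matching coefficients of each power of t gives A0 = 73/1681, A1 = -4/41, so x_p = 73/1681 - 4*t/41.

x = 73/1681 - 4*t/41 + C1*cos(5*t)*exp(-4*t) + C2*exp(-4*t)*sin(5*t)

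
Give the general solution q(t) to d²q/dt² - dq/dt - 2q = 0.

q = C1*exp(-t) + C2*exp(2*t)

Characteristic equation r² - r - 2 = 0 factors as (r + 1)(r - 2) = 0, so r = -1, 2.
Hence q_h = C1*exp(-t) + C2*exp(2*t).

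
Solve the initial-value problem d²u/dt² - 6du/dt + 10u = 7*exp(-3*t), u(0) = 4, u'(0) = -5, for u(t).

Characteristic equation r² - 6r + 10 = 0 has discriminant (-6)² - 4·(10) = -4 < 0, so r = 3 ± i.
Hence u_h = C1*cos(t)*exp(3*t) + C2*exp(3*t)*sin(t).
Try u_p = A*exp(-3*t). Substituting into the equation and dividing by exp(-3*t) gives A = 7/37, so u_p = 7*exp(-3*t)/37.
General solution: u = 7*exp(-3*t)/37 + C1*cos(t)*exp(3*t) + C2*exp(3*t)*sin(t).
Apply the initial conditions: u(0) = 7/37 + C1 = 4 and u'(0) = -21/37 + C2 + 3*C1 = -5. Solving gives C1 = 141/37, C2 = -587/37.

u = 7*exp(-3*t)/37 - 587*exp(3*t)*sin(t)/37 + 141*cos(t)*exp(3*t)/37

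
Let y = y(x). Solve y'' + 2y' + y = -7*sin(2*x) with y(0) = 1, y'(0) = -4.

y = -3*exp(-x)/25 + 21*sin(2*x)/25 + 28*cos(2*x)/25 - 29*x*exp(-x)/5

Characteristic equation r² + 2r + 1 = 0 has discriminant (2)² - 4·(1) = 0, so r = -1 is a repeated root.
Hence y_h = (C1 + C2*x)*exp(-x).
Try y_p = A*cos(2*x) + B*sin(2*x). Substituting and equating the coefficients of cos(2x) and sin(2x) gives A = 28/25, B = 21/25, so y_p = 21*sin(2*x)/25 + 28*cos(2*x)/25.
General solution: y = 21*sin(2*x)/25 + 28*cos(2*x)/25 + C1*exp(-x) + C2*x*exp(-x).
Apply the initial conditions: y(0) = 28/25 + C1 = 1 and y'(0) = 42/25 + C2 - C1 = -4. Solving gives C1 = -3/25, C2 = -29/5.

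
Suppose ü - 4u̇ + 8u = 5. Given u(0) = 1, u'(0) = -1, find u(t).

Characteristic equation r² - 4r + 8 = 0 has discriminant (-4)² - 4·(8) = -16 < 0, so r = 2 ± 2i.
Hence u_h = C1*cos(2*t)*exp(2*t) + C2*exp(2*t)*sin(2*t).
For the particular solution try u_p = A0. Substituting and matching coefficients of each power of t gives A0 = 5/8, so u_p = 5/8.
General solution: u = 5/8 + C1*cos(2*t)*exp(2*t) + C2*exp(2*t)*sin(2*t).
Apply the initial conditions: u(0) = 5/8 + C1 = 1 and u'(0) = 2*C1 + 2*C2 = -1. Solving gives C1 = 3/8, C2 = -7/8.

u = 5/8 - 7*exp(2*t)*sin(2*t)/8 + 3*cos(2*t)*exp(2*t)/8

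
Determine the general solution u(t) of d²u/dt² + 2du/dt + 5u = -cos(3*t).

Characteristic equation r² + 2r + 5 = 0 has discriminant (2)² - 4·(5) = -16 < 0, so r = -1 ± 2i.
Hence u_h = C1*cos(2*t)*exp(-t) + C2*exp(-t)*sin(2*t).
Try u_p = A*cos(3*t) + B*sin(3*t). Substituting and equating the coefficients of cos(3t) and sin(3t) gives A = 1/13, B = -3/26, so u_p = -3*sin(3*t)/26 + cos(3*t)/13.

u = -3*sin(3*t)/26 + cos(3*t)/13 + C1*cos(2*t)*exp(-t) + C2*exp(-t)*sin(2*t)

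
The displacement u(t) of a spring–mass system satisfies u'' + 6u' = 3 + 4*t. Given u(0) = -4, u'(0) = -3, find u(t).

u = -493/108 + t**2/3 + 7*t/18 + 61*exp(-6*t)/108

Characteristic equation r² + 6r = 0 factors as (r + 6)r = 0, so r = -6, 0.
Hence u_h = C1*exp(-6*t) + C2.
Since 0 is a characteristic root (multiplicity 1), multiply the polynomial trial by t: try u_p = t*(A0 + A1*t). Substituting and matching coefficients of each power of t gives A0 = 7/18, A1 = 1/3, so u_p = t^2/3 + 7*t/18.
General solution: u = C2 + t^2/3 + 7*t/18 + C1*exp(-6*t).
Apply the initial conditions: u(0) = C1 + C2 = -4 and u'(0) = 7/18 - 6*C1 = -3. Solving gives C1 = 61/108, C2 = -493/108.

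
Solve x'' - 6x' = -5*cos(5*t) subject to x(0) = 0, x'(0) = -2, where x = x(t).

Characteristic equation r² - 6r = 0 factors as (r - 6)r = 0, so r = 6, 0.
Hence x_h = C1*exp(6*t) + C2.
Try x_p = A*cos(5*t) + B*sin(5*t). Substituting and equating the coefficients of cos(5t) and sin(5t) gives A = 5/61, B = 6/61, so x_p = 5*cos(5*t)/61 + 6*sin(5*t)/61.
General solution: x = C2 + 5*cos(5*t)/61 + 6*sin(5*t)/61 + C1*exp(6*t).
Apply the initial conditions: x(0) = 5/61 + C1 + C2 = 0 and x'(0) = 30/61 + 6*C1 = -2. Solving gives C1 = -76/183, C2 = 1/3.

x = 1/3 - 76*exp(6*t)/183 + 5*cos(5*t)/61 + 6*sin(5*t)/61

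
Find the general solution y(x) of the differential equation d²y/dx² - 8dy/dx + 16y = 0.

Characteristic equation r² - 8r + 16 = 0 has discriminant (-8)² - 4·(16) = 0, so r = 4 is a repeated root.
Hence y_h = (C1 + C2*x)*exp(4*x).

y = C1*exp(4*x) + C2*x*exp(4*x)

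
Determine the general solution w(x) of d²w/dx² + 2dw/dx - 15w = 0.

w = C1*exp(3*x) + C2*exp(-5*x)

Characteristic equation r² + 2r - 15 = 0 factors as (r - 3)(r + 5) = 0, so r = 3, -5.
Hence w_h = C1*exp(3*x) + C2*exp(-5*x).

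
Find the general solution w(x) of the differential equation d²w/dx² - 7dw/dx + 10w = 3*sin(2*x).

Characteristic equation r² - 7r + 10 = 0 factors as (r - 2)(r - 5) = 0, so r = 2, 5.
Hence w_h = C1*exp(2*x) + C2*exp(5*x).
Try w_p = A*cos(2*x) + B*sin(2*x). Substituting and equating the coefficients of cos(2x) and sin(2x) gives A = 21/116, B = 9/116, so w_p = 9*sin(2*x)/116 + 21*cos(2*x)/116.

w = 9*sin(2*x)/116 + 21*cos(2*x)/116 + C1*exp(2*x) + C2*exp(5*x)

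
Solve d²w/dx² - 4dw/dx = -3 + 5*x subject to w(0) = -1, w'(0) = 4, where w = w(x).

w = -121/64 - 5*x**2/8 + 7*x/16 + 57*exp(4*x)/64

Characteristic equation r² - 4r = 0 factors as (r - 4)r = 0, so r = 4, 0.
Hence w_h = C1*exp(4*x) + C2.
Since 0 is a characteristic root (multiplicity 1), multiply the polynomial trial by x: try w_p = x*(A0 + A1*x). Substituting and matching coefficients of each power of x gives A0 = 7/16, A1 = -5/8, so w_p = -5*x^2/8 + 7*x/16.
General solution: w = C2 - 5*x^2/8 + 7*x/16 + C1*exp(4*x).
Apply the initial conditions: w(0) = C1 + C2 = -1 and w'(0) = 7/16 + 4*C1 = 4. Solving gives C1 = 57/64, C2 = -121/64.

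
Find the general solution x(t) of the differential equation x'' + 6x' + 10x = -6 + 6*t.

Characteristic equation r² + 6r + 10 = 0 has discriminant (6)² - 4·(10) = -4 < 0, so r = -3 ± i.
Hence x_h = C1*cos(t)*exp(-3*t) + C2*exp(-3*t)*sin(t).
For the particular solution try x_p = A0 + A1*t. Substituting and matching coefficients of each power of t gives A0 = -24/25, A1 = 3/5, so x_p = -24/25 + 3*t/5.

x = -24/25 + 3*t/5 + C1*cos(t)*exp(-3*t) + C2*exp(-3*t)*sin(t)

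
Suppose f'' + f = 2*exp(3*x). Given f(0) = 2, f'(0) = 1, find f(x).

f = exp(3*x)/5 + 2*sin(x)/5 + 9*cos(x)/5

Characteristic equation r² + 1 = 0 has discriminant (0)² - 4·(1) = -4 < 0, so r = ± i.
Hence f_h = C1*cos(x) + C2*sin(x).
Try f_p = A*exp(3*x). Substituting into the equation and dividing by exp(3*x) gives A = 1/5, so f_p = exp(3*x)/5.
General solution: f = exp(3*x)/5 + C1*cos(x) + C2*sin(x).
Apply the initial conditions: f(0) = 1/5 + C1 = 2 and f'(0) = 3/5 + C2 = 1. Solving gives C1 = 9/5, C2 = 2/5.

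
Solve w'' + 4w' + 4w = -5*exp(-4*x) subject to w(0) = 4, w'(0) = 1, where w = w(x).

w = -5*exp(-4*x)/4 + 21*exp(-2*x)/4 + 13*x*exp(-2*x)/2

Characteristic equation r² + 4r + 4 = 0 has discriminant (4)² - 4·(4) = 0, so r = -2 is a repeated root.
Hence w_h = (C1 + C2*x)*exp(-2*x).
Try w_p = A*exp(-4*x). Substituting into the equation and dividing by exp(-4*x) gives A = -5/4, so w_p = -5*exp(-4*x)/4.
General solution: w = -5*exp(-4*x)/4 + C1*exp(-2*x) + C2*x*exp(-2*x).
Apply the initial conditions: w(0) = -5/4 + C1 = 4 and w'(0) = 5 + C2 - 2*C1 = 1. Solving gives C1 = 21/4, C2 = 13/2.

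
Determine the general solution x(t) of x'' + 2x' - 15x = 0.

x = C1*exp(-5*t) + C2*exp(3*t)

Characteristic equation r² + 2r - 15 = 0 factors as (r + 5)(r - 3) = 0, so r = -5, 3.
Hence x_h = C1*exp(-5*t) + C2*exp(3*t).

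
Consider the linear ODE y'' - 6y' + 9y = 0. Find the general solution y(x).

Characteristic equation r² - 6r + 9 = 0 has discriminant (-6)² - 4·(9) = 0, so r = 3 is a repeated root.
Hence y_h = (C1 + C2*x)*exp(3*x).

y = C1*exp(3*x) + C2*x*exp(3*x)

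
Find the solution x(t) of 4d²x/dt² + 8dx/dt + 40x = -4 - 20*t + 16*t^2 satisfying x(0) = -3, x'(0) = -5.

Divide through by 4: x'' + 2x' + 10x = -1 - 5*t + 4*t^2.
Characteristic equation r² + 2r + 10 = 0 has discriminant (2)² - 4·(10) = -36 < 0, so r = -1 ± 3i.
Hence x_h = C1*cos(3*t)*exp(-t) + C2*exp(-t)*sin(3*t).
For the particular solution try x_p = A0 + A1*t + A2*t^2. Substituting and matching coefficients of each power of t gives A0 = -6/125, A1 = -33/50, A2 = 2/5, so x_p = -6/125 - 33*t/50 + 2*t^2/5.
General solution: x = -6/125 - 33*t/50 + 2*t^2/5 + C1*cos(3*t)*exp(-t) + C2*exp(-t)*sin(3*t).
Apply the initial conditions: x(0) = -6/125 + C1 = -3 and x'(0) = -33/50 - C1 + 3*C2 = -5. Solving gives C1 = -369/125, C2 = -1823/750.

x = -6/125 - 33*t/50 + 2*t**2/5 - 1823*exp(-t)*sin(3*t)/750 - 369*cos(3*t)*exp(-t)/125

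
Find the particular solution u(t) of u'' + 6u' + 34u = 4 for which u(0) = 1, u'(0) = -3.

u = 2/17 - 6*exp(-3*t)*sin(5*t)/85 + 15*cos(5*t)*exp(-3*t)/17

Characteristic equation r² + 6r + 34 = 0 has discriminant (6)² - 4·(34) = -100 < 0, so r = -3 ± 5i.
Hence u_h = C1*cos(5*t)*exp(-3*t) + C2*exp(-3*t)*sin(5*t).
For the particular solution try u_p = A0. Substituting and matching coefficients of each power of t gives A0 = 2/17, so u_p = 2/17.
General solution: u = 2/17 + C1*cos(5*t)*exp(-3*t) + C2*exp(-3*t)*sin(5*t).
Apply the initial conditions: u(0) = 2/17 + C1 = 1 and u'(0) = -3*C1 + 5*C2 = -3. Solving gives C1 = 15/17, C2 = -6/85.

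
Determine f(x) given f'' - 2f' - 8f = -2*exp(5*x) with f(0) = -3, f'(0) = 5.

f = -121*exp(-2*x)/42 - 2*exp(5*x)/7 + exp(4*x)/6

Characteristic equation r² - 2r - 8 = 0 factors as (r + 2)(r - 4) = 0, so r = -2, 4.
Hence f_h = C1*exp(-2*x) + C2*exp(4*x).
Try f_p = A*exp(5*x). Substituting into the equation and dividing by exp(5*x) gives A = -2/7, so f_p = -2*exp(5*x)/7.
General solution: f = -2*exp(5*x)/7 + C1*exp(-2*x) + C2*exp(4*x).
Apply the initial conditions: f(0) = -2/7 + C1 + C2 = -3 and f'(0) = -10/7 - 2*C1 + 4*C2 = 5. Solving gives C1 = -121/42, C2 = 1/6.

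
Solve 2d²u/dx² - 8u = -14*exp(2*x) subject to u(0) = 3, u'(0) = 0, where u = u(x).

u = 17*exp(-2*x)/16 + 31*exp(2*x)/16 - 7*x*exp(2*x)/4

Divide through by 2: u'' - 4u = -7*exp(2*x).
Characteristic equation r² - 4 = 0 factors as (r + 2)(r - 2) = 0, so r = -2, 2.
Hence u_h = C1*exp(-2*x) + C2*exp(2*x).
Since exp(2*x) solves the homogeneous equation (r = 2 is a root of multiplicity 1), multiply the trial by x. Try u_p = A*x*exp(2*x). Substituting into the equation and dividing by exp(2*x) gives A = -7/4, so u_p = -7*x*exp(2*x)/4.
General solution: u = C1*exp(-2*x) + C2*exp(2*x) - 7*x*exp(2*x)/4.
Apply the initial conditions: u(0) = C1 + C2 = 3 and u'(0) = -7/4 - 2*C1 + 2*C2 = 0. Solving gives C1 = 17/16, C2 = 31/16.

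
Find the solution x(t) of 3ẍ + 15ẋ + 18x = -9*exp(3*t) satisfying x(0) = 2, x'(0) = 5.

Divide through by 3: x'' + 5x' + 6x = -3*exp(3*t).
Characteristic equation r² + 5r + 6 = 0 factors as (r + 2)(r + 3) = 0, so r = -2, -3.
Hence x_h = C1*exp(-2*t) + C2*exp(-3*t).
Try x_p = A*exp(3*t). Substituting into the equation and dividing by exp(3*t) gives A = -1/10, so x_p = -exp(3*t)/10.
General solution: x = -exp(3*t)/10 + C1*exp(-2*t) + C2*exp(-3*t).
Apply the initial conditions: x(0) = -1/10 + C1 + C2 = 2 and x'(0) = -3/10 - 3*C2 - 2*C1 = 5. Solving gives C1 = 58/5, C2 = -19/2.

x = -19*exp(-3*t)/2 - exp(3*t)/10 + 58*exp(-2*t)/5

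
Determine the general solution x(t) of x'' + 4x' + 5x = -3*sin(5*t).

x = 3*cos(5*t)/40 + 3*sin(5*t)/40 + C1*cos(t)*exp(-2*t) + C2*exp(-2*t)*sin(t)

Characteristic equation r² + 4r + 5 = 0 has discriminant (4)² - 4·(5) = -4 < 0, so r = -2 ± i.
Hence x_h = C1*cos(t)*exp(-2*t) + C2*exp(-2*t)*sin(t).
Try x_p = A*cos(5*t) + B*sin(5*t). Substituting and equating the coefficients of cos(5t) and sin(5t) gives A = 3/40, B = 3/40, so x_p = 3*cos(5*t)/40 + 3*sin(5*t)/40.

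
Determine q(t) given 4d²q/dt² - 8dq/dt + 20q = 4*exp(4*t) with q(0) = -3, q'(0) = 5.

q = exp(4*t)/13 - 40*cos(2*t)*exp(t)/13 + 101*exp(t)*sin(2*t)/26

Divide through by 4: q'' - 2q' + 5q = exp(4*t).
Characteristic equation r² - 2r + 5 = 0 has discriminant (-2)² - 4·(5) = -16 < 0, so r = 1 ± 2i.
Hence q_h = C1*cos(2*t)*exp(t) + C2*exp(t)*sin(2*t).
Try q_p = A*exp(4*t). Substituting into the equation and dividing by exp(4*t) gives A = 1/13, so q_p = exp(4*t)/13.
General solution: q = exp(4*t)/13 + C1*cos(2*t)*exp(t) + C2*exp(t)*sin(2*t).
Apply the initial conditions: q(0) = 1/13 + C1 = -3 and q'(0) = 4/13 + C1 + 2*C2 = 5. Solving gives C1 = -40/13, C2 = 101/26.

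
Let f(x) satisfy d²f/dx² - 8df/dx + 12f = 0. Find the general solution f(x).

f = C1*exp(6*x) + C2*exp(2*x)

Characteristic equation r² - 8r + 12 = 0 factors as (r - 6)(r - 2) = 0, so r = 6, 2.
Hence f_h = C1*exp(6*x) + C2*exp(2*x).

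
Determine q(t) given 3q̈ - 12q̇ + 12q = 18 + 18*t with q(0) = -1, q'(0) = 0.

q = 3 - 4*exp(2*t) + 3*t/2 + 13*t*exp(2*t)/2

Divide through by 3: q'' - 4q' + 4q = 6 + 6*t.
Characteristic equation r² - 4r + 4 = 0 has discriminant (-4)² - 4·(4) = 0, so r = 2 is a repeated root.
Hence q_h = (C1 + C2*t)*exp(2*t).
For the particular solution try q_p = A0 + A1*t. Substituting and matching coefficients of each power of t gives A0 = 3, A1 = 3/2, so q_p = 3 + 3*t/2.
General solution: q = 3 + 3*t/2 + C1*exp(2*t) + C2*t*exp(2*t).
Apply the initial conditions: q(0) = 3 + C1 = -1 and q'(0) = 3/2 + C2 + 2*C1 = 0. Solving gives C1 = -4, C2 = 13/2.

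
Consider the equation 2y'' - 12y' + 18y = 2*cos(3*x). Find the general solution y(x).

y = -sin(3*x)/18 + C1*exp(3*x) + C2*x*exp(3*x)

Divide through by 2: y'' - 6y' + 9y = cos(3*x).
Characteristic equation r² - 6r + 9 = 0 has discriminant (-6)² - 4·(9) = 0, so r = 3 is a repeated root.
Hence y_h = (C1 + C2*x)*exp(3*x).
Try y_p = A*cos(3*x) + B*sin(3*x). Substituting and equating the coefficients of cos(3x) and sin(3x) gives A = 0, B = -1/18, so y_p = -sin(3*x)/18.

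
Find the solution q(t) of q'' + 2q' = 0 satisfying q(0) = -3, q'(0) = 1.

q = -5/2 - exp(-2*t)/2

Characteristic equation r² + 2r = 0 factors as (r + 2)r = 0, so r = -2, 0.
Hence q_h = C1*exp(-2*t) + C2.
Apply the initial conditions: q(0) = C1 + C2 = -3 and q'(0) = -2*C1 = 1. Solving gives C1 = -1/2, C2 = -5/2.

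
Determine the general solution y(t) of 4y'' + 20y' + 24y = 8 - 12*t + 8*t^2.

Divide through by 4: y'' + 5y' + 6y = 2 - 3*t + 2*t^2.
Characteristic equation r² + 5r + 6 = 0 factors as (r + 3)(r + 2) = 0, so r = -3, -2.
Hence y_h = C1*exp(-3*t) + C2*exp(-2*t).
For the particular solution try y_p = A0 + A1*t + A2*t^2. Substituting and matching coefficients of each power of t gives A0 = 119/108, A1 = -19/18, A2 = 1/3, so y_p = 119/108 - 19*t/18 + t^2/3.

y = 119/108 - 19*t/18 + t**2/3 + C1*exp(-3*t) + C2*exp(-2*t)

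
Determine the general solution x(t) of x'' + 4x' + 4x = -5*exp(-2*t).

x = C1*exp(-2*t) - 5*t**2*exp(-2*t)/2 + C2*t*exp(-2*t)

Characteristic equation r² + 4r + 4 = 0 has discriminant (4)² - 4·(4) = 0, so r = -2 is a repeated root.
Hence x_h = (C1 + C2*t)*exp(-2*t).
Since exp(-2*t) solves the homogeneous equation (r = -2 is a root of multiplicity 2), multiply the trial by t^2. Try x_p = A*t^2*exp(-2*t). Substituting into the equation and dividing by exp(-2*t) gives A = -5/2, so x_p = -5*t^2*exp(-2*t)/2.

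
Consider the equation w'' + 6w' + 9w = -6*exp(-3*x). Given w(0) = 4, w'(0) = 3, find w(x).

w = 4*exp(-3*x) - 3*x**2*exp(-3*x) + 15*x*exp(-3*x)

Characteristic equation r² + 6r + 9 = 0 has discriminant (6)² - 4·(9) = 0, so r = -3 is a repeated root.
Hence w_h = (C1 + C2*x)*exp(-3*x).
Since exp(-3*x) solves the homogeneous equation (r = -3 is a root of multiplicity 2), multiply the trial by x^2. Try w_p = A*x^2*exp(-3*x). Substituting into the equation and dividing by exp(-3*x) gives A = -3, so w_p = -3*x^2*exp(-3*x).
General solution: w = C1*exp(-3*x) - 3*x^2*exp(-3*x) + C2*x*exp(-3*x).
Apply the initial conditions: w(0) = C1 = 4 and w'(0) = C2 - 3*C1 = 3. Solving gives C1 = 4, C2 = 15.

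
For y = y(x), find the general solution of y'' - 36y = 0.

y = C1*exp(-6*x) + C2*exp(6*x)

Characteristic equation r² - 36 = 0 factors as (r + 6)(r - 6) = 0, so r = -6, 6.
Hence y_h = C1*exp(-6*x) + C2*exp(6*x).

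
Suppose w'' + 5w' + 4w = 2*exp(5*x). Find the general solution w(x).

Characteristic equation r² + 5r + 4 = 0 factors as (r + 1)(r + 4) = 0, so r = -1, -4.
Hence w_h = C1*exp(-x) + C2*exp(-4*x).
Try w_p = A*exp(5*x). Substituting into the equation and dividing by exp(5*x) gives A = 1/27, so w_p = exp(5*x)/27.

w = exp(5*x)/27 + C1*exp(-x) + C2*exp(-4*x)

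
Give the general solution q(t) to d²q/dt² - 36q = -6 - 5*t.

q = 1/6 + 5*t/36 + C1*exp(-6*t) + C2*exp(6*t)

Characteristic equation r² - 36 = 0 factors as (r + 6)(r - 6) = 0, so r = -6, 6.
Hence q_h = C1*exp(-6*t) + C2*exp(6*t).
For the particular solution try q_p = A0 + A1*t. Substituting and matching coefficients of each power of t gives A0 = 1/6, A1 = 5/36, so q_p = 1/6 + 5*t/36.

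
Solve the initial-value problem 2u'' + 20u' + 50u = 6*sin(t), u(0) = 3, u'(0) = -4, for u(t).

u = -15*cos(t)/338 + 18*sin(t)/169 + 1029*exp(-5*t)/338 + 289*t*exp(-5*t)/26

Divide through by 2: u'' + 10u' + 25u = 3*sin(t).
Characteristic equation r² + 10r + 25 = 0 has discriminant (10)² - 4·(25) = 0, so r = -5 is a repeated root.
Hence u_h = (C1 + C2*t)*exp(-5*t).
Try u_p = A*cos(t) + B*sin(t). Substituting and equating the coefficients of cos(t) and sin(t) gives A = -15/338, B = 18/169, so u_p = -15*cos(t)/338 + 18*sin(t)/169.
General solution: u = -15*cos(t)/338 + 18*sin(t)/169 + C1*exp(-5*t) + C2*t*exp(-5*t).
Apply the initial conditions: u(0) = -15/338 + C1 = 3 and u'(0) = 18/169 + C2 - 5*C1 = -4. Solving gives C1 = 1029/338, C2 = 289/26.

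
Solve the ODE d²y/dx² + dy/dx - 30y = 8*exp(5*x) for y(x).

y = C1*exp(-6*x) + C2*exp(5*x) + 8*x*exp(5*x)/11

Characteristic equation r² + r - 30 = 0 factors as (r + 6)(r - 5) = 0, so r = -6, 5.
Hence y_h = C1*exp(-6*x) + C2*exp(5*x).
Since exp(5*x) solves the homogeneous equation (r = 5 is a root of multiplicity 1), multiply the trial by x. Try y_p = A*x*exp(5*x). Substituting into the equation and dividing by exp(5*x) gives A = 8/11, so y_p = 8*x*exp(5*x)/11.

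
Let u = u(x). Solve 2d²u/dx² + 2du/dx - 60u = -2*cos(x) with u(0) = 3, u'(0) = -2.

u = -sin(x)/962 + 31*cos(x)/962 + 411*exp(5*x)/286 + 623*exp(-6*x)/407

Divide through by 2: u'' + u' - 30u = -cos(x).
Characteristic equation r² + r - 30 = 0 factors as (r + 6)(r - 5) = 0, so r = -6, 5.
Hence u_h = C1*exp(-6*x) + C2*exp(5*x).
Try u_p = A*cos(x) + B*sin(x). Substituting and equating the coefficients of cos(x) and sin(x) gives A = 31/962, B = -1/962, so u_p = -sin(x)/962 + 31*cos(x)/962.
General solution: u = -sin(x)/962 + 31*cos(x)/962 + C1*exp(-6*x) + C2*exp(5*x).
Apply the initial conditions: u(0) = 31/962 + C1 + C2 = 3 and u'(0) = -1/962 - 6*C1 + 5*C2 = -2. Solving gives C1 = 623/407, C2 = 411/286.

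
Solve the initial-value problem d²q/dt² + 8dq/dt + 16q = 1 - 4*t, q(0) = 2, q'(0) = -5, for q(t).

q = 3/16 - t/4 + 29*exp(-4*t)/16 + 5*t*exp(-4*t)/2

Characteristic equation r² + 8r + 16 = 0 has discriminant (8)² - 4·(16) = 0, so r = -4 is a repeated root.
Hence q_h = (C1 + C2*t)*exp(-4*t).
For the particular solution try q_p = A0 + A1*t. Substituting and matching coefficients of each power of t gives A0 = 3/16, A1 = -1/4, so q_p = 3/16 - t/4.
General solution: q = 3/16 - t/4 + C1*exp(-4*t) + C2*t*exp(-4*t).
Apply the initial conditions: q(0) = 3/16 + C1 = 2 and q'(0) = -1/4 + C2 - 4*C1 = -5. Solving gives C1 = 29/16, C2 = 5/2.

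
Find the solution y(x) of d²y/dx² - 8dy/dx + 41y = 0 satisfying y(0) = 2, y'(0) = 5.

y = 2*cos(5*x)*exp(4*x) - 3*exp(4*x)*sin(5*x)/5

Characteristic equation r² - 8r + 41 = 0 has discriminant (-8)² - 4·(41) = -100 < 0, so r = 4 ± 5i.
Hence y_h = C1*cos(5*x)*exp(4*x) + C2*exp(4*x)*sin(5*x).
Apply the initial conditions: y(0) = C1 = 2 and y'(0) = 4*C1 + 5*C2 = 5. Solving gives C1 = 2, C2 = -3/5.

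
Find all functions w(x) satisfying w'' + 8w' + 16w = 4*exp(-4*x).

Characteristic equation r² + 8r + 16 = 0 has discriminant (8)² - 4·(16) = 0, so r = -4 is a repeated root.
Hence w_h = (C1 + C2*x)*exp(-4*x).
Since exp(-4*x) solves the homogeneous equation (r = -4 is a root of multiplicity 2), multiply the trial by x^2. Try w_p = A*x^2*exp(-4*x). Substituting into the equation and dividing by exp(-4*x) gives A = 2, so w_p = 2*x^2*exp(-4*x).

w = C1*exp(-4*x) + 2*x**2*exp(-4*x) + C2*x*exp(-4*x)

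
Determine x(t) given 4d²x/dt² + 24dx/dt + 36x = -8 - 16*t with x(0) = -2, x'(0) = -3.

x = 2/27 - 56*exp(-3*t)/27 - 4*t/9 - 79*t*exp(-3*t)/9

Divide through by 4: x'' + 6x' + 9x = -2 - 4*t.
Characteristic equation r² + 6r + 9 = 0 has discriminant (6)² - 4·(9) = 0, so r = -3 is a repeated root.
Hence x_h = (C1 + C2*t)*exp(-3*t).
For the particular solution try x_p = A0 + A1*t. Substituting and matching coefficients of each power of t gives A0 = 2/27, A1 = -4/9, so x_p = 2/27 - 4*t/9.
General solution: x = 2/27 - 4*t/9 + C1*exp(-3*t) + C2*t*exp(-3*t).
Apply the initial conditions: x(0) = 2/27 + C1 = -2 and x'(0) = -4/9 + C2 - 3*C1 = -3. Solving gives C1 = -56/27, C2 = -79/9.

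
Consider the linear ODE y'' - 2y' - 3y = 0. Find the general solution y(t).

Characteristic equation r² - 2r - 3 = 0 factors as (r - 3)(r + 1) = 0, so r = 3, -1.
Hence y_h = C1*exp(3*t) + C2*exp(-t).

y = C1*exp(3*t) + C2*exp(-t)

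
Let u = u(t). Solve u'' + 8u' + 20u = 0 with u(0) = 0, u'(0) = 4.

u = 2*exp(-4*t)*sin(2*t)

Characteristic equation r² + 8r + 20 = 0 has discriminant (8)² - 4·(20) = -16 < 0, so r = -4 ± 2i.
Hence u_h = C1*cos(2*t)*exp(-4*t) + C2*exp(-4*t)*sin(2*t).
Apply the initial conditions: u(0) = C1 = 0 and u'(0) = -4*C1 + 2*C2 = 4. Solving gives C1 = 0, C2 = 2.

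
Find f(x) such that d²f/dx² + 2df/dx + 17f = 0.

Characteristic equation r² + 2r + 17 = 0 has discriminant (2)² - 4·(17) = -64 < 0, so r = -1 ± 4i.
Hence f_h = C1*cos(4*x)*exp(-x) + C2*exp(-x)*sin(4*x).

f = C1*cos(4*x)*exp(-x) + C2*exp(-x)*sin(4*x)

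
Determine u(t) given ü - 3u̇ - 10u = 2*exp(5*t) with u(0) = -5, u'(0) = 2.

Characteristic equation r² - 3r - 10 = 0 factors as (r - 5)(r + 2) = 0, so r = 5, -2.
Hence u_h = C1*exp(5*t) + C2*exp(-2*t).
Since exp(5*t) solves the homogeneous equation (r = 5 is a root of multiplicity 1), multiply the trial by t. Try u_p = A*t*exp(5*t). Substituting into the equation and dividing by exp(5*t) gives A = 2/7, so u_p = 2*t*exp(5*t)/7.
General solution: u = C1*exp(5*t) + C2*exp(-2*t) + 2*t*exp(5*t)/7.
Apply the initial conditions: u(0) = C1 + C2 = -5 and u'(0) = 2/7 - 2*C2 + 5*C1 = 2. Solving gives C1 = -58/49, C2 = -187/49.

u = -187*exp(-2*t)/49 - 58*exp(5*t)/49 + 2*t*exp(5*t)/7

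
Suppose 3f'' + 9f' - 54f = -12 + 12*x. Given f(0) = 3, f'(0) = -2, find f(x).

Divide through by 3: f'' + 3f' - 18f = -4 + 4*x.
Characteristic equation r² + 3r - 18 = 0 factors as (r + 6)(r - 3) = 0, so r = -6, 3.
Hence f_h = C1*exp(-6*x) + C2*exp(3*x).
For the particular solution try f_p = A0 + A1*x. Substituting and matching coefficients of each power of x gives A0 = 5/27, A1 = -2/9, so f_p = 5/27 - 2*x/9.
General solution: f = 5/27 - 2*x/9 + C1*exp(-6*x) + C2*exp(3*x).
Apply the initial conditions: f(0) = 5/27 + C1 + C2 = 3 and f'(0) = -2/9 - 6*C1 + 3*C2 = -2. Solving gives C1 = 92/81, C2 = 136/81.

f = 5/27 - 2*x/9 + 92*exp(-6*x)/81 + 136*exp(3*x)/81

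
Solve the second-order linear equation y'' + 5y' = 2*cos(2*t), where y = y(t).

y = C2 - 2*cos(2*t)/29 + 5*sin(2*t)/29 + C1*exp(-5*t)

Characteristic equation r² + 5r = 0 factors as (r + 5)r = 0, so r = -5, 0.
Hence y_h = C1*exp(-5*t) + C2.
Try y_p = A*cos(2*t) + B*sin(2*t). Substituting and equating the coefficients of cos(2t) and sin(2t) gives A = -2/29, B = 5/29, so y_p = -2*cos(2*t)/29 + 5*sin(2*t)/29.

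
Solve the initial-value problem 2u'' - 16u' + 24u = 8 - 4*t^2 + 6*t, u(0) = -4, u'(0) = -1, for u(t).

Divide through by 2: u'' - 8u' + 12u = 4 - 2*t^2 + 3*t.
Characteristic equation r² - 8r + 12 = 0 factors as (r - 6)(r - 2) = 0, so r = 6, 2.
Hence u_h = C1*exp(6*t) + C2*exp(2*t).
For the particular solution try u_p = A0 + A1*t + A2*t^2. Substituting and matching coefficients of each power of t gives A0 = 41/108, A1 = 1/36, A2 = -1/6, so u_p = 41/108 - t^2/6 + t/36.
General solution: u = 41/108 - t^2/6 + t/36 + C1*exp(6*t) + C2*exp(2*t).
Apply the initial conditions: u(0) = 41/108 + C1 + C2 = -4 and u'(0) = 1/36 + 2*C2 + 6*C1 = -1. Solving gives C1 = 835/432, C2 = -101/16.

u = 41/108 - 101*exp(2*t)/16 - t**2/6 + t/36 + 835*exp(6*t)/432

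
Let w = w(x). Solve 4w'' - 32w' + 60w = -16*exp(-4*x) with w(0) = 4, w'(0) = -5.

Divide through by 4: w'' - 8w' + 15w = -4*exp(-4*x).
Characteristic equation r² - 8r + 15 = 0 factors as (r - 5)(r - 3) = 0, so r = 5, 3.
Hence w_h = C1*exp(5*x) + C2*exp(3*x).
Try w_p = A*exp(-4*x). Substituting into the equation and dividing by exp(-4*x) gives A = -4/63, so w_p = -4*exp(-4*x)/63.
General solution: w = -4*exp(-4*x)/63 + C1*exp(5*x) + C2*exp(3*x).
Apply the initial conditions: w(0) = -4/63 + C1 + C2 = 4 and w'(0) = 16/63 + 3*C2 + 5*C1 = -5. Solving gives C1 = -157/18, C2 = 179/14.

w = -157*exp(5*x)/18 - 4*exp(-4*x)/63 + 179*exp(3*x)/14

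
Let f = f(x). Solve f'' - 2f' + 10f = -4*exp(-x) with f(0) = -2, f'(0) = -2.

Characteristic equation r² - 2r + 10 = 0 has discriminant (-2)² - 4·(10) = -36 < 0, so r = 1 ± 3i.
Hence f_h = C1*cos(3*x)*exp(x) + C2*exp(x)*sin(3*x).
Try f_p = A*exp(-x). Substituting into the equation and dividing by exp(-x) gives A = -4/13, so f_p = -4*exp(-x)/13.
General solution: f = -4*exp(-x)/13 + C1*cos(3*x)*exp(x) + C2*exp(x)*sin(3*x).
Apply the initial conditions: f(0) = -4/13 + C1 = -2 and f'(0) = 4/13 + C1 + 3*C2 = -2. Solving gives C1 = -22/13, C2 = -8/39.

f = -4*exp(-x)/13 - 22*cos(3*x)*exp(x)/13 - 8*exp(x)*sin(3*x)/39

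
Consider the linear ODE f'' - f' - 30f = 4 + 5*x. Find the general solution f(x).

f = -23/180 - x/6 + C1*exp(6*x) + C2*exp(-5*x)

Characteristic equation r² - r - 30 = 0 factors as (r - 6)(r + 5) = 0, so r = 6, -5.
Hence f_h = C1*exp(6*x) + C2*exp(-5*x).
For the particular solution try f_p = A0 + A1*x. Substituting and matching coefficients of each power of x gives A0 = -23/180, A1 = -1/6, so f_p = -23/180 - x/6.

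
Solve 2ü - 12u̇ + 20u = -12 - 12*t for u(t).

Divide through by 2: u'' - 6u' + 10u = -6 - 6*t.
Characteristic equation r² - 6r + 10 = 0 has discriminant (-6)² - 4·(10) = -4 < 0, so r = 3 ± i.
Hence u_h = C1*cos(t)*exp(3*t) + C2*exp(3*t)*sin(t).
For the particular solution try u_p = A0 + A1*t. Substituting and matching coefficients of each power of t gives A0 = -24/25, A1 = -3/5, so u_p = -24/25 - 3*t/5.

u = -24/25 - 3*t/5 + C1*cos(t)*exp(3*t) + C2*exp(3*t)*sin(t)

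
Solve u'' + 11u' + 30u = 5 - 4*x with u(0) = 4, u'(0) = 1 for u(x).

Characteristic equation r² + 11r + 30 = 0 factors as (r + 5)(r + 6) = 0, so r = -5, -6.
Hence u_h = C1*exp(-5*x) + C2*exp(-6*x).
For the particular solution try u_p = A0 + A1*x. Substituting and matching coefficients of each power of x gives A0 = 97/450, A1 = -2/15, so u_p = 97/450 - 2*x/15.
General solution: u = 97/450 - 2*x/15 + C1*exp(-5*x) + C2*exp(-6*x).
Apply the initial conditions: u(0) = 97/450 + C1 + C2 = 4 and u'(0) = -2/15 - 6*C2 - 5*C1 = 1. Solving gives C1 = 596/25, C2 = -361/18.

u = 97/450 - 361*exp(-6*x)/18 - 2*x/15 + 596*exp(-5*x)/25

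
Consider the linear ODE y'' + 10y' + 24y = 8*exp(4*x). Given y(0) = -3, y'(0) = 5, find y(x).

y = -7*exp(-4*x) + exp(4*x)/10 + 39*exp(-6*x)/10

Characteristic equation r² + 10r + 24 = 0 factors as (r + 6)(r + 4) = 0, so r = -6, -4.
Hence y_h = C1*exp(-6*x) + C2*exp(-4*x).
Try y_p = A*exp(4*x). Substituting into the equation and dividing by exp(4*x) gives A = 1/10, so y_p = exp(4*x)/10.
General solution: y = exp(4*x)/10 + C1*exp(-6*x) + C2*exp(-4*x).
Apply the initial conditions: y(0) = 1/10 + C1 + C2 = -3 and y'(0) = 2/5 - 6*C1 - 4*C2 = 5. Solving gives C1 = 39/10, C2 = -7.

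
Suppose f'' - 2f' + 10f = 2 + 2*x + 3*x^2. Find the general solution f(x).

f = 51/250 + 3*x**2/10 + 8*x/25 + C1*cos(3*x)*exp(x) + C2*exp(x)*sin(3*x)

Characteristic equation r² - 2r + 10 = 0 has discriminant (-2)² - 4·(10) = -36 < 0, so r = 1 ± 3i.
Hence f_h = C1*cos(3*x)*exp(x) + C2*exp(x)*sin(3*x).
For the particular solution try f_p = A0 + A1*x + A2*x^2. Substituting and matching coefficients of each power of x gives A0 = 51/250, A1 = 8/25, A2 = 3/10, so f_p = 51/250 + 3*x^2/10 + 8*x/25.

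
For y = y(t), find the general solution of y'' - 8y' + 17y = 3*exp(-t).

Characteristic equation r² - 8r + 17 = 0 has discriminant (-8)² - 4·(17) = -4 < 0, so r = 4 ± i.
Hence y_h = C1*cos(t)*exp(4*t) + C2*exp(4*t)*sin(t).
Try y_p = A*exp(-t). Substituting into the equation and dividing by exp(-t) gives A = 3/26, so y_p = 3*exp(-t)/26.

y = 3*exp(-t)/26 + C1*cos(t)*exp(4*t) + C2*exp(4*t)*sin(t)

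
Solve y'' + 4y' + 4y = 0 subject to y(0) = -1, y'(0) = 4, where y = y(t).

Characteristic equation r² + 4r + 4 = 0 has discriminant (4)² - 4·(4) = 0, so r = -2 is a repeated root.
Hence y_h = (C1 + C2*t)*exp(-2*t).
Apply the initial conditions: y(0) = C1 = -1 and y'(0) = C2 - 2*C1 = 4. Solving gives C1 = -1, C2 = 2.

y = -exp(-2*t) + 2*t*exp(-2*t)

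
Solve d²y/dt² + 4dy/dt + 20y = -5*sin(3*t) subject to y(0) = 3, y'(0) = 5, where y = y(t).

Characteristic equation r² + 4r + 20 = 0 has discriminant (4)² - 4·(20) = -64 < 0, so r = -2 ± 4i.
Hence y_h = C1*cos(4*t)*exp(-2*t) + C2*exp(-2*t)*sin(4*t).
Try y_p = A*cos(3*t) + B*sin(3*t). Substituting and equating the coefficients of cos(3t) and sin(3t) gives A = 12/53, B = -11/53, so y_p = -11*sin(3*t)/53 + 12*cos(3*t)/53.
General solution: y = -11*sin(3*t)/53 + 12*cos(3*t)/53 + C1*cos(4*t)*exp(-2*t) + C2*exp(-2*t)*sin(4*t).
Apply the initial conditions: y(0) = 12/53 + C1 = 3 and y'(0) = -33/53 - 2*C1 + 4*C2 = 5. Solving gives C1 = 147/53, C2 = 148/53.

y = -11*sin(3*t)/53 + 12*cos(3*t)/53 + 147*cos(4*t)*exp(-2*t)/53 + 148*exp(-2*t)*sin(4*t)/53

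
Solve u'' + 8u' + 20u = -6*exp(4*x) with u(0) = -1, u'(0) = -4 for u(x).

Characteristic equation r² + 8r + 20 = 0 has discriminant (8)² - 4·(20) = -16 < 0, so r = -4 ± 2i.
Hence u_h = C1*cos(2*x)*exp(-4*x) + C2*exp(-4*x)*sin(2*x).
Try u_p = A*exp(4*x). Substituting into the equation and dividing by exp(4*x) gives A = -3/34, so u_p = -3*exp(4*x)/34.
General solution: u = -3*exp(4*x)/34 + C1*cos(2*x)*exp(-4*x) + C2*exp(-4*x)*sin(2*x).
Apply the initial conditions: u(0) = -3/34 + C1 = -1 and u'(0) = -6/17 - 4*C1 + 2*C2 = -4. Solving gives C1 = -31/34, C2 = -62/17.

u = -3*exp(4*x)/34 - 62*exp(-4*x)*sin(2*x)/17 - 31*cos(2*x)*exp(-4*x)/34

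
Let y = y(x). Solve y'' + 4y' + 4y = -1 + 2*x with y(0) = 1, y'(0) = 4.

Characteristic equation r² + 4r + 4 = 0 has discriminant (4)² - 4·(4) = 0, so r = -2 is a repeated root.
Hence y_h = (C1 + C2*x)*exp(-2*x).
For the particular solution try y_p = A0 + A1*x. Substituting and matching coefficients of each power of x gives A0 = -3/4, A1 = 1/2, so y_p = -3/4 + x/2.
General solution: y = -3/4 + x/2 + C1*exp(-2*x) + C2*x*exp(-2*x).
Apply the initial conditions: y(0) = -3/4 + C1 = 1 and y'(0) = 1/2 + C2 - 2*C1 = 4. Solving gives C1 = 7/4, C2 = 7.

y = -3/4 + x/2 + 7*exp(-2*x)/4 + 7*x*exp(-2*x)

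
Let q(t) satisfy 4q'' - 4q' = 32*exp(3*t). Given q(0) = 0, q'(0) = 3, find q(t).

q = -1/3 - exp(t) + 4*exp(3*t)/3

Divide through by 4: q'' - q' = 8*exp(3*t).
Characteristic equation r² - r = 0 factors as (r - 1)r = 0, so r = 1, 0.
Hence q_h = C1*exp(t) + C2.
Try q_p = A*exp(3*t). Substituting into the equation and dividing by exp(3*t) gives A = 4/3, so q_p = 4*exp(3*t)/3.
General solution: q = C2 + 4*exp(3*t)/3 + C1*exp(t).
Apply the initial conditions: q(0) = 4/3 + C1 + C2 = 0 and q'(0) = 4 + C1 = 3. Solving gives C1 = -1, C2 = -1/3.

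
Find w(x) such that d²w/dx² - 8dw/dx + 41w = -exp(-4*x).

Characteristic equation r² - 8r + 41 = 0 has discriminant (-8)² - 4·(41) = -100 < 0, so r = 4 ± 5i.
Hence w_h = C1*cos(5*x)*exp(4*x) + C2*exp(4*x)*sin(5*x).
Try w_p = A*exp(-4*x). Substituting into the equation and dividing by exp(-4*x) gives A = -1/89, so w_p = -exp(-4*x)/89.

w = -exp(-4*x)/89 + C1*cos(5*x)*exp(4*x) + C2*exp(4*x)*sin(5*x)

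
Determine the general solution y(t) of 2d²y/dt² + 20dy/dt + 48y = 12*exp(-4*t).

y = C1*exp(-4*t) + C2*exp(-6*t) + 3*t*exp(-4*t)

Divide through by 2: y'' + 10y' + 24y = 6*exp(-4*t).
Characteristic equation r² + 10r + 24 = 0 factors as (r + 4)(r + 6) = 0, so r = -4, -6.
Hence y_h = C1*exp(-4*t) + C2*exp(-6*t).
Since exp(-4*t) solves the homogeneous equation (r = -4 is a root of multiplicity 1), multiply the trial by t. Try y_p = A*t*exp(-4*t). Substituting into the equation and dividing by exp(-4*t) gives A = 3, so y_p = 3*t*exp(-4*t).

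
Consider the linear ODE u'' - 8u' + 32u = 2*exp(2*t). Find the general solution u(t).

u = exp(2*t)/10 + C1*cos(4*t)*exp(4*t) + C2*exp(4*t)*sin(4*t)

Characteristic equation r² - 8r + 32 = 0 has discriminant (-8)² - 4·(32) = -64 < 0, so r = 4 ± 4i.
Hence u_h = C1*cos(4*t)*exp(4*t) + C2*exp(4*t)*sin(4*t).
Try u_p = A*exp(2*t). Substituting into the equation and dividing by exp(2*t) gives A = 1/10, so u_p = exp(2*t)/10.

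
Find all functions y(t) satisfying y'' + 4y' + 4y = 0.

y = C1*exp(-2*t) + C2*t*exp(-2*t)

Characteristic equation r² + 4r + 4 = 0 has discriminant (4)² - 4·(4) = 0, so r = -2 is a repeated root.
Hence y_h = (C1 + C2*t)*exp(-2*t).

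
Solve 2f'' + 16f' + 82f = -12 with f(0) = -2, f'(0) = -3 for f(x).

f = -6/41 - 427*exp(-4*x)*sin(5*x)/205 - 76*cos(5*x)*exp(-4*x)/41

Divide through by 2: f'' + 8f' + 41f = -6.
Characteristic equation r² + 8r + 41 = 0 has discriminant (8)² - 4·(41) = -100 < 0, so r = -4 ± 5i.
Hence f_h = C1*cos(5*x)*exp(-4*x) + C2*exp(-4*x)*sin(5*x).
For the particular solution try f_p = A0. Substituting and matching coefficients of each power of x gives A0 = -6/41, so f_p = -6/41.
General solution: f = -6/41 + C1*cos(5*x)*exp(-4*x) + C2*exp(-4*x)*sin(5*x).
Apply the initial conditions: f(0) = -6/41 + C1 = -2 and f'(0) = -4*C1 + 5*C2 = -3. Solving gives C1 = -76/41, C2 = -427/205.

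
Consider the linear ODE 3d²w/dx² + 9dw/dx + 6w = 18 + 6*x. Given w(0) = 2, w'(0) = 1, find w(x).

w = 3/2 + x - exp(-2*x)/2 + exp(-x)

Divide through by 3: w'' + 3w' + 2w = 6 + 2*x.
Characteristic equation r² + 3r + 2 = 0 factors as (r + 2)(r + 1) = 0, so r = -2, -1.
Hence w_h = C1*exp(-2*x) + C2*exp(-x).
For the particular solution try w_p = A0 + A1*x. Substituting and matching coefficients of each power of x gives A0 = 3/2, A1 = 1, so w_p = 3/2 + x.
General solution: w = 3/2 + x + C1*exp(-2*x) + C2*exp(-x).
Apply the initial conditions: w(0) = 3/2 + C1 + C2 = 2 and w'(0) = 1 - C2 - 2*C1 = 1. Solving gives C1 = -1/2, C2 = 1.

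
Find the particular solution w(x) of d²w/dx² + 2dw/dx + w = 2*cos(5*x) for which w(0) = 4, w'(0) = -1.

w = -12*cos(5*x)/169 + 5*sin(5*x)/169 + 688*exp(-x)/169 + 38*x*exp(-x)/13

Characteristic equation r² + 2r + 1 = 0 has discriminant (2)² - 4·(1) = 0, so r = -1 is a repeated root.
Hence w_h = (C1 + C2*x)*exp(-x).
Try w_p = A*cos(5*x) + B*sin(5*x). Substituting and equating the coefficients of cos(5x) and sin(5x) gives A = -12/169, B = 5/169, so w_p = -12*cos(5*x)/169 + 5*sin(5*x)/169.
General solution: w = -12*cos(5*x)/169 + 5*sin(5*x)/169 + C1*exp(-x) + C2*x*exp(-x).
Apply the initial conditions: w(0) = -12/169 + C1 = 4 and w'(0) = 25/169 + C2 - C1 = -1. Solving gives C1 = 688/169, C2 = 38/13.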